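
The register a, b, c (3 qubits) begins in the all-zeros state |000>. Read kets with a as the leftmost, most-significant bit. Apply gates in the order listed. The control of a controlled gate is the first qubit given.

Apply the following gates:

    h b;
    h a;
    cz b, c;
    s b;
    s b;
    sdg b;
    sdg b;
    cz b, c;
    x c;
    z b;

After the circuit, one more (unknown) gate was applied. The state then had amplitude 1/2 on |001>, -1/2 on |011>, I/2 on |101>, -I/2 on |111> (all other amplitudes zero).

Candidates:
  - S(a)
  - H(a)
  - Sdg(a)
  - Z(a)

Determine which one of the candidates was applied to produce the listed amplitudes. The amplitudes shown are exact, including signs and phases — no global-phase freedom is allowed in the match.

The applied gate was S(a). Key observation: gates 3-8 undo each other exactly, leaving only the rest of the circuit to track.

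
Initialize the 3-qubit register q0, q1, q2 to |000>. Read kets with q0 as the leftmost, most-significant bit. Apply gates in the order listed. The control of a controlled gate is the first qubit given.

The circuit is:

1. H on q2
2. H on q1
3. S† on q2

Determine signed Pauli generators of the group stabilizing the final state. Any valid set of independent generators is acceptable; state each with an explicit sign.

The final state is stabilized by the group generated by +IXI, -IIY, +ZII; other independent generating sets are equally valid.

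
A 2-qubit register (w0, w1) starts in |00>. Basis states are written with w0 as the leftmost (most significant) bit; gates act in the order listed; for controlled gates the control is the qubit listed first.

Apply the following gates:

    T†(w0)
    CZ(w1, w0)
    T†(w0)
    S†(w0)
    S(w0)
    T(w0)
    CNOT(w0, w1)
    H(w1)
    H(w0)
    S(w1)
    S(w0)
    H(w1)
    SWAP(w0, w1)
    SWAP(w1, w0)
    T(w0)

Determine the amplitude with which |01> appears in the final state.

The amplitude on |01> is sqrt(2)*(1 - I)/4. Key observation: steps 3-6 multiply out to the identity, so the circuit reduces to the remaining gates.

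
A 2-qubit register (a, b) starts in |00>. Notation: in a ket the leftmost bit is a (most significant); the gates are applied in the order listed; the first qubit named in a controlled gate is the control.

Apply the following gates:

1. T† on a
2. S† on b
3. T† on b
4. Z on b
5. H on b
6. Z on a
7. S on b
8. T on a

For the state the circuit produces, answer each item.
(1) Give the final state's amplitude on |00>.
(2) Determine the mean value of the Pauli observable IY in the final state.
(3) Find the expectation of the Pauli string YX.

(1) The amplitude on |00> is sqrt(2)/2.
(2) In the final state, IY has expectation 1.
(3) The expectation value of YX is 0.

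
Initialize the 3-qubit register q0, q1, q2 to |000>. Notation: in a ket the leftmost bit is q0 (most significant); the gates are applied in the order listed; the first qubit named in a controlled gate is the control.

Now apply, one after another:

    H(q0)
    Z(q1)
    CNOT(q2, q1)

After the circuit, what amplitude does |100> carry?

The final state's coefficient on |100> equals sqrt(2)/2.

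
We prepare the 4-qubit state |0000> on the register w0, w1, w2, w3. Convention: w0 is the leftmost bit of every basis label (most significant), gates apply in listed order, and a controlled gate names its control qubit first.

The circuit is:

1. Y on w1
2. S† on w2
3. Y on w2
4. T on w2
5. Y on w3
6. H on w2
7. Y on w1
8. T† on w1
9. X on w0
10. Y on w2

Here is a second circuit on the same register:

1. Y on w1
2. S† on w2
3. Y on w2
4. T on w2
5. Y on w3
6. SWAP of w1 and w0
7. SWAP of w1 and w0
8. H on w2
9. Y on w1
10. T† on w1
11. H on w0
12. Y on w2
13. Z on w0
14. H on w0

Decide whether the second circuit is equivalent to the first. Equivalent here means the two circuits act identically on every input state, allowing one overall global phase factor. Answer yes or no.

Yes — the two circuits implement the same unitary up to a global phase.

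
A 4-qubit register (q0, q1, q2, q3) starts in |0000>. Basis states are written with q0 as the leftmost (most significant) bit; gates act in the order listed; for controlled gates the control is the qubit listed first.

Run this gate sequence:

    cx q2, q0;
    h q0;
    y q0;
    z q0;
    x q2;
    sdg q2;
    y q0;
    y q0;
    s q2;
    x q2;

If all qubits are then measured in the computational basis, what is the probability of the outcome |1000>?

Outcome |1000> occurs with probability 1/2. Key observation: steps 5-10 multiply out to the identity, so the circuit reduces to the remaining gates.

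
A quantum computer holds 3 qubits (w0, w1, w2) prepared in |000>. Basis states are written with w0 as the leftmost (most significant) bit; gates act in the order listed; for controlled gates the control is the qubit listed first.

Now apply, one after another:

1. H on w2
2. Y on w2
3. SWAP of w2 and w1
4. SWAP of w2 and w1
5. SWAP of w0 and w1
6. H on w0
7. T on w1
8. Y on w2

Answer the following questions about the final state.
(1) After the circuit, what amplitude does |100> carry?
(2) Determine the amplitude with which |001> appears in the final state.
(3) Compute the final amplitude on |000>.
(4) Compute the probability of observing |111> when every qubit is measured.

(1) The final state's coefficient on |100> equals 1/2.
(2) |001> carries amplitude 1/2 in the final state.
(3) The amplitude on |000> is 1/2.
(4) A full measurement returns |111> with probability 0.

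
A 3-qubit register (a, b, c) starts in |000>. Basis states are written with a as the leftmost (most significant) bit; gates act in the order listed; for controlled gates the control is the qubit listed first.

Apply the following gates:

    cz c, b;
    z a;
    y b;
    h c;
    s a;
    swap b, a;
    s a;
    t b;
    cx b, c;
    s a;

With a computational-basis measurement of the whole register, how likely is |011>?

Outcome |011> occurs with probability 0.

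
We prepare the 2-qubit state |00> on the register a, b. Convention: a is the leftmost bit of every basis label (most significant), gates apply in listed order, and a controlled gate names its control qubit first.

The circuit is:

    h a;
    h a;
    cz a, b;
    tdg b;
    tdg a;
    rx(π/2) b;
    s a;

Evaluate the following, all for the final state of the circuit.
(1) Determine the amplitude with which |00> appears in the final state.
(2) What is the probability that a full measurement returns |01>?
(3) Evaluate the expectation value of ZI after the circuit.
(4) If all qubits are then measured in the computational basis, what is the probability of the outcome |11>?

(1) The amplitude on |00> is sqrt(2)/2.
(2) The probability of measuring |01> is 1/2.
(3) The observable ZI averages to 1.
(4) A full measurement returns |11> with probability 0.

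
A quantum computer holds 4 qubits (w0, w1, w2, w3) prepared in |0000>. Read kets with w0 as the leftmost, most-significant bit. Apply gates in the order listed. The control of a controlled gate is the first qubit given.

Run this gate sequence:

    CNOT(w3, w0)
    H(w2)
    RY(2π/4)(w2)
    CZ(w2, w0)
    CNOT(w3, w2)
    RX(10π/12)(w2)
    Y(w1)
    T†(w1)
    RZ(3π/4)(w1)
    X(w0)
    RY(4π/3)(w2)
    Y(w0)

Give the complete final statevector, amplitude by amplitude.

The resulting statevector has amplitude (-3*sqrt(2) + sqrt(6) + sqrt(2)*I + sqrt(6)*I)*exp(I*pi/8)/8 on |0100>, (-sqrt(6) + sqrt(2) - 3*sqrt(2)*I - sqrt(6)*I)*exp(I*pi/8)/8 on |0110>, and 0 on every other basis state.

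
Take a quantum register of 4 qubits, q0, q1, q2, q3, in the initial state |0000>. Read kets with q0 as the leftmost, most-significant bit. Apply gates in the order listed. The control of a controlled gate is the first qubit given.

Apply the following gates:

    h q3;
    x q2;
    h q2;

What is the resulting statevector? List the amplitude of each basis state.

After the circuit, the state carries amplitude 1/2 on |0000>, 1/2 on |0001>, -1/2 on |0010>, -1/2 on |0011>, and 0 on every other basis state.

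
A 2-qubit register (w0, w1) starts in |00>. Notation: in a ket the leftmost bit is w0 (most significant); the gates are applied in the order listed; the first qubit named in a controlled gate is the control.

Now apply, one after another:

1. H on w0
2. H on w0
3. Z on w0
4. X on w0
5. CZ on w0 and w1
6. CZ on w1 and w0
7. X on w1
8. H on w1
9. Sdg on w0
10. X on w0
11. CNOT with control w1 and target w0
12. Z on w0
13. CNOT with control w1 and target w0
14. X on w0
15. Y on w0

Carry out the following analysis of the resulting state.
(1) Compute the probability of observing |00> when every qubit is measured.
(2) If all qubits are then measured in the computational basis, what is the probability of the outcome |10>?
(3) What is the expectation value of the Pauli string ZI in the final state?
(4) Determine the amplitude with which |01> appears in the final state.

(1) Outcome |00> occurs with probability 1/2.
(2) A full measurement returns |10> with probability 0.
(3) In the final state, ZI has expectation 1.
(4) The final state's coefficient on |01> equals -sqrt(2)/2.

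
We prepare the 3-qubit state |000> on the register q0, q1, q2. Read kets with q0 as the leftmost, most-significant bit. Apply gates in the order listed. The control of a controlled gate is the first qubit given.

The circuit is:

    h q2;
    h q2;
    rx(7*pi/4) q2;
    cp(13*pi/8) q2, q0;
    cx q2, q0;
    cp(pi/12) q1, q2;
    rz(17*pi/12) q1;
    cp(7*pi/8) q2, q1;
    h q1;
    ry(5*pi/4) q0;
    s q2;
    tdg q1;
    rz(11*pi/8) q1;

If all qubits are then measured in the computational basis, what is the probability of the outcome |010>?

Outcome |010> occurs with probability 1/16.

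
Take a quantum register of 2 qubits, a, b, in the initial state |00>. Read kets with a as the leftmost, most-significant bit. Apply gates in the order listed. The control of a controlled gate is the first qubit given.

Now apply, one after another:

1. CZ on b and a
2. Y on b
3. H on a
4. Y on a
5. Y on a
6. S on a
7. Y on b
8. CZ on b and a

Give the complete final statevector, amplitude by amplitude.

The resulting statevector has amplitude sqrt(2)/2 on |00>, 0 on |01>, sqrt(2)*I/2 on |10>, 0 on |11>.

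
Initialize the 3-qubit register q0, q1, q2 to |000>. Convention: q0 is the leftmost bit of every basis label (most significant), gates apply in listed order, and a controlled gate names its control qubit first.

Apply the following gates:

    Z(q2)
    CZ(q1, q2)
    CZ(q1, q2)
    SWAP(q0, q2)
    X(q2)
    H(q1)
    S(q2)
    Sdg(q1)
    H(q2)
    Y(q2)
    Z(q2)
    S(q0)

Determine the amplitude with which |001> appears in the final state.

The final state's coefficient on |001> equals 1/2.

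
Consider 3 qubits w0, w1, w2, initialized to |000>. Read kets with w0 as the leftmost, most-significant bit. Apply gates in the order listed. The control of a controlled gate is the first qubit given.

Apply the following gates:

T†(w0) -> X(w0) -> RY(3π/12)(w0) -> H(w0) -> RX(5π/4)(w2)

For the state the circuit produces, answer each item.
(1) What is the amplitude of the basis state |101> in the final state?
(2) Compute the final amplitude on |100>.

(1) |101> carries amplitude I*(sqrt(2) + 2)/4 in the final state.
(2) |100> carries amplitude sqrt(2)/4 in the final state.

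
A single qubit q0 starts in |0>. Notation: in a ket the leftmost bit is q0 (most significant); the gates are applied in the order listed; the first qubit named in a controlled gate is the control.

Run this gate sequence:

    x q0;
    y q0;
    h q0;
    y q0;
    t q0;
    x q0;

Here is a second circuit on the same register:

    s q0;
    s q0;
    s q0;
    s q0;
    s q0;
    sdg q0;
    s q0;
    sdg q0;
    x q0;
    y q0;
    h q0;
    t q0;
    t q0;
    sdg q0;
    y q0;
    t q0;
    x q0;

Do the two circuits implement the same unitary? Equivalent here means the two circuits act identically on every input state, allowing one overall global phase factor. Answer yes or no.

Yes, they are equivalent — the unitaries differ by at most a global phase.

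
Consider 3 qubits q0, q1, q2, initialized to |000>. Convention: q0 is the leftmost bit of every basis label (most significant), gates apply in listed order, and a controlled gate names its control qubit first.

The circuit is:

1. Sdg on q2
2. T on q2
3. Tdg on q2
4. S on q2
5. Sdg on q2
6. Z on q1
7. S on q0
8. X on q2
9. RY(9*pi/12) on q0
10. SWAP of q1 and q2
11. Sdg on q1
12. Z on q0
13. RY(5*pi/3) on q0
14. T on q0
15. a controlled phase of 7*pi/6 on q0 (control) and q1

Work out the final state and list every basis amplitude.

The final amplitudes are -I*sqrt(sqrt(2) + 2)/4 + I*sqrt(6 - 3*sqrt(2))/4 on |010>, (sqrt(2 - sqrt(2))/4 + sqrt(3*sqrt(2) + 6)/4)*exp(11*I*pi/12) on |110>, and 0 on every other basis state. Key observation: steps 1-4 multiply out to the identity, so the circuit reduces to the remaining gates.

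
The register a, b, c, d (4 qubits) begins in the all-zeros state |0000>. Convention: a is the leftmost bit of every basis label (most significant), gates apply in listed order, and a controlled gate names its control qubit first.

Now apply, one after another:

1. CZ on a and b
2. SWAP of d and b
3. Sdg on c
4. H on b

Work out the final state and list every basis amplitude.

The final amplitudes are sqrt(2)/2 on |0000>, sqrt(2)/2 on |0100>, and 0 on every other basis state.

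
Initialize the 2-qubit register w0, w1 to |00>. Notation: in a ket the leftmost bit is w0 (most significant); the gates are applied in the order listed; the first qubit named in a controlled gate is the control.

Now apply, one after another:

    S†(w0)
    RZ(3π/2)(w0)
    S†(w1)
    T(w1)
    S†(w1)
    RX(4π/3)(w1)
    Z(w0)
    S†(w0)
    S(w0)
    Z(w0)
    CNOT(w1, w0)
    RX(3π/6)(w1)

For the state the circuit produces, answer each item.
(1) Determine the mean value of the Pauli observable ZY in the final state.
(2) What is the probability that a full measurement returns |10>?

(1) The expectation value of ZY is -1. Key observation: steps 7-10 multiply out to the identity, so the circuit reduces to the remaining gates.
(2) A full measurement returns |10> with probability 3/8.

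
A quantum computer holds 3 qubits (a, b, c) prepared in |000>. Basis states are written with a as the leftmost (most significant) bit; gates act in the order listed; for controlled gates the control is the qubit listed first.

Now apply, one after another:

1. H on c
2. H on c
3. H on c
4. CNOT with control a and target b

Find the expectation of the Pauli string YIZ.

In the final state, YIZ has expectation 0. Key observation: gates 2-3 undo each other exactly, leaving only the rest of the circuit to track.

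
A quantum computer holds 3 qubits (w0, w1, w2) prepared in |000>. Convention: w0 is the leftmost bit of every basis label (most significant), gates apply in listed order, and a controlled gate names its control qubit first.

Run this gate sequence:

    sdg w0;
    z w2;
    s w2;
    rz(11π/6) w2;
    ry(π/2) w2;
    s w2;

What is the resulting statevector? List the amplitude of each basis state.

After the circuit, the state carries amplitude -sqrt(2)*exp(I*pi/12)/2 on |000>, -sqrt(2)*exp(7*I*pi/12)/2 on |001>, and 0 on every other basis state.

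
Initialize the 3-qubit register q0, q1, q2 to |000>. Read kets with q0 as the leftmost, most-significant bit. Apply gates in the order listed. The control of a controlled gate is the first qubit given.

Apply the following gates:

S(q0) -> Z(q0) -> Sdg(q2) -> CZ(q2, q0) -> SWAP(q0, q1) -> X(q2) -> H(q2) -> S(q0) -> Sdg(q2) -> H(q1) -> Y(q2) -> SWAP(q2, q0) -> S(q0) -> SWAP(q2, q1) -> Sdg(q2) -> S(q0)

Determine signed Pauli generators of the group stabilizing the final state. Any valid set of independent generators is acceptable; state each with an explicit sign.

One valid set of independent stabilizer generators is -YII, -IIY, +IZI (any independent generating set of the same group is equally correct).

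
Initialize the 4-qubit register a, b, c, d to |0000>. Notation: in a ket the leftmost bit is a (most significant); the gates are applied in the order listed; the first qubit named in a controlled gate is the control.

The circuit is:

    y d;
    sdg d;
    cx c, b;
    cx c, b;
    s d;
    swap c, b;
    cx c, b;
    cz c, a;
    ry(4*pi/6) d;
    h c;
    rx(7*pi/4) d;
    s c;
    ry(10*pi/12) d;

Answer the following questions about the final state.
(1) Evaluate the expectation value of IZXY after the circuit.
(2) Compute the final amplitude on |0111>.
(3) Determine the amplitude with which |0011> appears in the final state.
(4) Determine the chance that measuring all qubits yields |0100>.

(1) In the final state, IZXY has expectation 0. Key observation: steps 2-5 multiply out to the identity, so the circuit reduces to the remaining gates.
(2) |0111> carries amplitude 0 in the final state.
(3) The final state's coefficient on |0011> equals -sqrt(sqrt(2) + 2)/4 - I*sqrt(2 - sqrt(2))/8 + I*sqrt(6 - 3*sqrt(2))/8.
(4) A full measurement returns |0100> with probability 0.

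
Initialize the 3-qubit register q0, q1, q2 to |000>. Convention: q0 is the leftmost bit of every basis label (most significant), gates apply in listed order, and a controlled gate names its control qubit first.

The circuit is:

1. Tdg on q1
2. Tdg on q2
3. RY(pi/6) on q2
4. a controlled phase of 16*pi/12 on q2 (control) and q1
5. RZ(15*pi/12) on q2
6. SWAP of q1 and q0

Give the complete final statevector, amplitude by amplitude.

The final amplitudes are (-sqrt(6) - sqrt(2))*exp(3*I*pi/8)/4 on |000>, (-sqrt(2) + sqrt(6))*exp(5*I*pi/8)/4 on |001>, and 0 on every other basis state.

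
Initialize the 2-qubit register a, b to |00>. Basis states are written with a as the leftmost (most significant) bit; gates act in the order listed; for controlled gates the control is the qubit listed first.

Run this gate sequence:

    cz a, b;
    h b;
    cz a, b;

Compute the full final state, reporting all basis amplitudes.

The resulting statevector has amplitude sqrt(2)/2 on |00>, sqrt(2)/2 on |01>, 0 on |10>, 0 on |11>.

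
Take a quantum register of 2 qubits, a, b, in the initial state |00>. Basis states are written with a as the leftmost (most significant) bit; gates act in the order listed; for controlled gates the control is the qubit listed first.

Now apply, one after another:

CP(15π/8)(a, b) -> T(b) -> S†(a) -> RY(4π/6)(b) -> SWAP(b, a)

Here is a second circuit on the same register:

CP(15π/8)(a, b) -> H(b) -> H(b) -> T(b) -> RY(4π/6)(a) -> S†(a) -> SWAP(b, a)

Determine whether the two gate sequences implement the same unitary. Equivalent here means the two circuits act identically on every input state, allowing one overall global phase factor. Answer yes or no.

No: there is an input state on which the two circuits produce genuinely different outputs (not merely differing by a phase).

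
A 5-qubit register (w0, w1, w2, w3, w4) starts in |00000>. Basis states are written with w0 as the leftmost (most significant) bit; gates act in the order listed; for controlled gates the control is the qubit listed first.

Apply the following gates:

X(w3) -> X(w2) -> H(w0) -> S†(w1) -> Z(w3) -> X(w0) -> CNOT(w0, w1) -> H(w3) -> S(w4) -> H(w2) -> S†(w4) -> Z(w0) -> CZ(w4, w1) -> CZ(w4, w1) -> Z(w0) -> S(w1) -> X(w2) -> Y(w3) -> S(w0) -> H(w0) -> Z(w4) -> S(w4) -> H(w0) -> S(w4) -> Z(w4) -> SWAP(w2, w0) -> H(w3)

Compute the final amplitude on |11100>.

The amplitude on |11100> is I/2. Key observation: the block from step 12 through step 15 cancels to the identity and can be dropped.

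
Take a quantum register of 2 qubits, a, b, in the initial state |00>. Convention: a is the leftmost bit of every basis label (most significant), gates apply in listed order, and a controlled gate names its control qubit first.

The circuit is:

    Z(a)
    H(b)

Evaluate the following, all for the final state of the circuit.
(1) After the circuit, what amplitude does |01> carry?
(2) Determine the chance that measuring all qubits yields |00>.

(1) |01> carries amplitude sqrt(2)/2 in the final state.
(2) Outcome |00> occurs with probability 1/2.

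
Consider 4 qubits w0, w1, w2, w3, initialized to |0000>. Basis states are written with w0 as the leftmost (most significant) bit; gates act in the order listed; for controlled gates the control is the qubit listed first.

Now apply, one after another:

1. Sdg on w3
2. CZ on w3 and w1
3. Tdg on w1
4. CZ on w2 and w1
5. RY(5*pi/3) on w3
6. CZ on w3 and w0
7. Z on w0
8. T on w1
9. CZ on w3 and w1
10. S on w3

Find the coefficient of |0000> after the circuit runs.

The final state's coefficient on |0000> equals -sqrt(3)/2.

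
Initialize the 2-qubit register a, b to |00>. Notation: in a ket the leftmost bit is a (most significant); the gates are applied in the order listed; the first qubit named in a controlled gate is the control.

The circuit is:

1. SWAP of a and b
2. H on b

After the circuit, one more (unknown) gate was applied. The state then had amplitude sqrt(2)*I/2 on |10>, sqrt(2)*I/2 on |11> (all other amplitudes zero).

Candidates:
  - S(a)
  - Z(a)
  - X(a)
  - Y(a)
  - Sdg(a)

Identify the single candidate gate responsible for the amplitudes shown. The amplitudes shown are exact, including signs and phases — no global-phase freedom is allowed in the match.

The unique candidate consistent with the amplitudes is Y(a).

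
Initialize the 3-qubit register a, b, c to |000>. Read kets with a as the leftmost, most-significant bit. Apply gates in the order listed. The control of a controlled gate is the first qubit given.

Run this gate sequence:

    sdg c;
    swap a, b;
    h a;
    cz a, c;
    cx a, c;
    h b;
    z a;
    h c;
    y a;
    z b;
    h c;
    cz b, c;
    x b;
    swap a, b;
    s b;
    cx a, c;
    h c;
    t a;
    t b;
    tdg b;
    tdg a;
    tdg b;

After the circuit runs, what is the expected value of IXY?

The observable IXY averages to -sqrt(2)/2. Key observation: the block from step 18 through step 21 cancels to the identity and can be dropped.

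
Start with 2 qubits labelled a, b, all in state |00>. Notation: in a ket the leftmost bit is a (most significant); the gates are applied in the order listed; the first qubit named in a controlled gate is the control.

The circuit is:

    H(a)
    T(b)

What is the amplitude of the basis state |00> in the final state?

The amplitude on |00> is sqrt(2)/2.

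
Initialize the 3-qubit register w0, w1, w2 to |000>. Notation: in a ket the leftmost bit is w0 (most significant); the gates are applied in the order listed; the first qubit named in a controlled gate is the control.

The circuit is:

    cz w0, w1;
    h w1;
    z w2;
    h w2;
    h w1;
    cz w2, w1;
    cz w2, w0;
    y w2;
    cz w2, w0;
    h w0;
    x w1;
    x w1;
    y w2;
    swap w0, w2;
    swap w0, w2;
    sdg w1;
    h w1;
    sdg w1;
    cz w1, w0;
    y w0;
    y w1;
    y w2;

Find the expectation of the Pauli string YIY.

In the final state, YIY has expectation 0.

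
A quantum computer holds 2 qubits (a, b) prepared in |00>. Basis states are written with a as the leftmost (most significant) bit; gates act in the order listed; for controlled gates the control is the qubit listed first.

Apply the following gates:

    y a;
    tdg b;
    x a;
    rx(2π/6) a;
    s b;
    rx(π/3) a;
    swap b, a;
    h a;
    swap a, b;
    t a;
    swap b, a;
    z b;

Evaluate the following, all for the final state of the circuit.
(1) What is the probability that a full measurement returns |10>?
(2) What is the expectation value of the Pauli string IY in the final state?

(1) A full measurement returns |10> with probability 1/8.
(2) In the final state, IY has expectation sqrt(6)/4.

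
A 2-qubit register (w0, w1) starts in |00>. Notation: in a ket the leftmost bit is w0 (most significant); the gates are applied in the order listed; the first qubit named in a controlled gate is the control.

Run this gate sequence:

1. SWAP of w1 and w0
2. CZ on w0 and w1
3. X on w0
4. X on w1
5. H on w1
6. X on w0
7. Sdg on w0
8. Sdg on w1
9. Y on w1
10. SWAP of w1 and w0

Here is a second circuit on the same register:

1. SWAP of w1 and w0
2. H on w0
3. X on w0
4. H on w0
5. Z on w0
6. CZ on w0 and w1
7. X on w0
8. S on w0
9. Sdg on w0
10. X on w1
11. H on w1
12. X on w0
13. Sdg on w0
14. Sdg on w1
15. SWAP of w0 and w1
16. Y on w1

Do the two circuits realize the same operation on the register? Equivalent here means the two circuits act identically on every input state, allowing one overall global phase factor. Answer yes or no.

No, they are not equivalent — no single phase factor reconciles the two unitaries.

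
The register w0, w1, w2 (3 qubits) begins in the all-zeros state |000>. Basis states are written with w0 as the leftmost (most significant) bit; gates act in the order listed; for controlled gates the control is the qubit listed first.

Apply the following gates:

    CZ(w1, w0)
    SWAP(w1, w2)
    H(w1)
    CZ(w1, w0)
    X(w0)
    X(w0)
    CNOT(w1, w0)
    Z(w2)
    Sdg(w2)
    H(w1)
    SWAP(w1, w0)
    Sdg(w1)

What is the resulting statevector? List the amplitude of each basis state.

After the circuit, the state carries amplitude 1/2 on |000>, 0 on |001>, -I/2 on |010>, 0 on |011>, 1/2 on |100>, 0 on |101>, I/2 on |110>, 0 on |111>.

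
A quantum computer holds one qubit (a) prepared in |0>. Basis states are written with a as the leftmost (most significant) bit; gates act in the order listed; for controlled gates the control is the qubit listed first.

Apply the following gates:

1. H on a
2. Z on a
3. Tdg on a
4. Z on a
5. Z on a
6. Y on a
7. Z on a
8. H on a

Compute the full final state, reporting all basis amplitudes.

After the circuit, the state carries amplitude -I/2 + exp(I*pi/4)/2 on |0>, exp(I*pi/4)/2 + I/2 on |1>.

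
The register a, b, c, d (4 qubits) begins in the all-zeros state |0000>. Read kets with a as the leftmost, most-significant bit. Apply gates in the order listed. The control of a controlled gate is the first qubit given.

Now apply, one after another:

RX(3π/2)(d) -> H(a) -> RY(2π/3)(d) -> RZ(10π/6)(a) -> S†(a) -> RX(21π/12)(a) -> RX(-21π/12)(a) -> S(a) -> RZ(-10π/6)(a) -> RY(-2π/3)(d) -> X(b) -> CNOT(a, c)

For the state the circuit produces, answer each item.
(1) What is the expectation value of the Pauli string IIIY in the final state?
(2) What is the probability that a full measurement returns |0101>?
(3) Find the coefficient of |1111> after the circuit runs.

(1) The observable IIIY averages to 1.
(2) Outcome |0101> occurs with probability 1/4.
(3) The amplitude on |1111> is -I/2.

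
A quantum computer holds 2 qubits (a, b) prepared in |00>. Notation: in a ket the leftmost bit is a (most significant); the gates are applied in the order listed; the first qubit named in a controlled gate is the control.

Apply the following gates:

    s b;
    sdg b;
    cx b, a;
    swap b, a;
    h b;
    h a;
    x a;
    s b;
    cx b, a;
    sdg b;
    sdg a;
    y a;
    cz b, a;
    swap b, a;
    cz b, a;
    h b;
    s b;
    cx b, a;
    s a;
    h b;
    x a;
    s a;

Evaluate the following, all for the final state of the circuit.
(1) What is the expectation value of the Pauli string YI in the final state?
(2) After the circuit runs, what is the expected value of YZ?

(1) In the final state, YI has expectation 0.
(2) The expectation value of YZ is 0.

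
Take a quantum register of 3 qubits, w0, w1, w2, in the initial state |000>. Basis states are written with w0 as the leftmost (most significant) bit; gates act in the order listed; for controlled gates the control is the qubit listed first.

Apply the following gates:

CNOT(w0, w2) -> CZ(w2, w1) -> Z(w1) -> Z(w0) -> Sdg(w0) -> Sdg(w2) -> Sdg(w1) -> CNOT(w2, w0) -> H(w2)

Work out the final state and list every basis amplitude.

After the circuit, the state carries amplitude sqrt(2)/2 on |000>, sqrt(2)/2 on |001>, and 0 on every other basis state.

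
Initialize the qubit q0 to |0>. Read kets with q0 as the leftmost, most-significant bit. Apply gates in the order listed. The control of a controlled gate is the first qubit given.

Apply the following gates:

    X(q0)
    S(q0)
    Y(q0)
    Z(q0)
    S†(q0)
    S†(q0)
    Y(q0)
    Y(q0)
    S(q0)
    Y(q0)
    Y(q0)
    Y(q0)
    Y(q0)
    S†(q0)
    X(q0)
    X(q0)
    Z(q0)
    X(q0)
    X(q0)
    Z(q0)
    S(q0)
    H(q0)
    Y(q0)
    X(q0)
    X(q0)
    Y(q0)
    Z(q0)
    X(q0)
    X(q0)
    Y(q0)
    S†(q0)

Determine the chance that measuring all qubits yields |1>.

The probability of measuring |1> is 1/2. Key observation: the block from step 9 through step 14 cancels to the identity and can be dropped.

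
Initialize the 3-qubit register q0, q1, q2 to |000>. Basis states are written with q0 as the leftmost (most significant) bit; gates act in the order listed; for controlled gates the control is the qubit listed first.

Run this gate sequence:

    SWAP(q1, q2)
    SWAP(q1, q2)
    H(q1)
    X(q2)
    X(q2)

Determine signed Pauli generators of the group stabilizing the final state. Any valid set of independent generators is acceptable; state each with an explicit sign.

One valid set of independent stabilizer generators is +IXI, +ZII, +IIZ (any independent generating set of the same group is equally correct). Key observation: steps 1-2 multiply out to the identity, so the circuit reduces to the remaining gates.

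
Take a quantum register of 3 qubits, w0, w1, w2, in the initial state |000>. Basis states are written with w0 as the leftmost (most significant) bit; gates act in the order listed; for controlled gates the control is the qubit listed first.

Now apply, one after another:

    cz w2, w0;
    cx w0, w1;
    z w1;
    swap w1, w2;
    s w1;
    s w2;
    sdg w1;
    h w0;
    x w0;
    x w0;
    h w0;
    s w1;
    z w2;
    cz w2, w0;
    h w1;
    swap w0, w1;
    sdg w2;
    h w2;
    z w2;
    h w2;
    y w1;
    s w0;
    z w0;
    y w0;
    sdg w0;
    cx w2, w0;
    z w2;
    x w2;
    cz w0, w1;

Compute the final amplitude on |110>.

|110> carries amplitude -sqrt(2)*I/2 in the final state.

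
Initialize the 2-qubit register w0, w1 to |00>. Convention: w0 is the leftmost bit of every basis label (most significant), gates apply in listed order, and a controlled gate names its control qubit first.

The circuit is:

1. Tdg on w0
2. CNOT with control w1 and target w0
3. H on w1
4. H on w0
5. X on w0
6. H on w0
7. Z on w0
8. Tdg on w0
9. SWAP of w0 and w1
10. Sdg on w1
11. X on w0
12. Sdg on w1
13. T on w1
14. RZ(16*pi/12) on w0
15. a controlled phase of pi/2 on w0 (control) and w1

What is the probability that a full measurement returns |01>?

A full measurement returns |01> with probability 0. Key observation: steps 4-7 multiply out to the identity, so the circuit reduces to the remaining gates.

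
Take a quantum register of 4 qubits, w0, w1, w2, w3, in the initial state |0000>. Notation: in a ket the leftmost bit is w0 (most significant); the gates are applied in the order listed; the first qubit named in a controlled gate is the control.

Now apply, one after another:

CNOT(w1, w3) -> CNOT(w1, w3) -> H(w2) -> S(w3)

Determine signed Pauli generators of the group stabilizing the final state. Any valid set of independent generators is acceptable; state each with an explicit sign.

The stabilizer group can be generated by +IIXI, +ZIII, +IZII, +IIIZ, among other valid generating sets. Key observation: the block from step 1 through step 2 cancels to the identity and can be dropped.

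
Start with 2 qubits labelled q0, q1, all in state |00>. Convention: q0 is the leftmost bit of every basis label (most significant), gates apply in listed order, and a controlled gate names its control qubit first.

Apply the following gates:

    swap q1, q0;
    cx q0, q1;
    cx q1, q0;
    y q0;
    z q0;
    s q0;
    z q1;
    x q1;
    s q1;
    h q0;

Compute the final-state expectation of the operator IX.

In the final state, IX has expectation 0.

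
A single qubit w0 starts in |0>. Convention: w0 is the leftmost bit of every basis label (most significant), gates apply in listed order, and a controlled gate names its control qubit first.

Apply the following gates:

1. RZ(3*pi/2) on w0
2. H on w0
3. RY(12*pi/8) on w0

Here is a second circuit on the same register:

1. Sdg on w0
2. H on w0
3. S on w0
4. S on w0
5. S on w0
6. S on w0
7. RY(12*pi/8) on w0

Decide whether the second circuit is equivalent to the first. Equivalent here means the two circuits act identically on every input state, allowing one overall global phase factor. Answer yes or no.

Yes: on every input state the two circuits agree up to one overall phase factor.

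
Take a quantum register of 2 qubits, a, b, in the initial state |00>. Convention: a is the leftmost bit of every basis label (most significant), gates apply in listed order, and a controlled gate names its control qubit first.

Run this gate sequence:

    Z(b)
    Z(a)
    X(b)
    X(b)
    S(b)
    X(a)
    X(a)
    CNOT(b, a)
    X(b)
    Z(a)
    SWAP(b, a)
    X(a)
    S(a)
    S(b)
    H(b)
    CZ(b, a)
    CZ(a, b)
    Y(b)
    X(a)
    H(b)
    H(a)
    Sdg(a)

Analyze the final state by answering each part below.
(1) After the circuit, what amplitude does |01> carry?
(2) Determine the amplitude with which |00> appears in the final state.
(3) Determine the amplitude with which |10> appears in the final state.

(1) The final state's coefficient on |01> equals -sqrt(2)*I/2. Key observation: steps 3-4 multiply out to the identity, so the circuit reduces to the remaining gates.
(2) The amplitude on |00> is 0.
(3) |10> carries amplitude 0 in the final state.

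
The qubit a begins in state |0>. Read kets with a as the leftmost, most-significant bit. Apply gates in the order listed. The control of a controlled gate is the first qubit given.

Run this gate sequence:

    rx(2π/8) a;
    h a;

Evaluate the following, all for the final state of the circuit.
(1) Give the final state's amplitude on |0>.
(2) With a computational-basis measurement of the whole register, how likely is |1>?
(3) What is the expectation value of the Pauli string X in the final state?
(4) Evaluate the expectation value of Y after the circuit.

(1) The amplitude on |0> is sqrt(2)*sqrt(sqrt(2) + 2)/4 - sqrt(2)*I*sqrt(2 - sqrt(2))/4.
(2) The probability of measuring |1> is 1/2.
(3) In the final state, X has expectation sqrt(2)/2.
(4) The expectation value of Y is sqrt(2)/2.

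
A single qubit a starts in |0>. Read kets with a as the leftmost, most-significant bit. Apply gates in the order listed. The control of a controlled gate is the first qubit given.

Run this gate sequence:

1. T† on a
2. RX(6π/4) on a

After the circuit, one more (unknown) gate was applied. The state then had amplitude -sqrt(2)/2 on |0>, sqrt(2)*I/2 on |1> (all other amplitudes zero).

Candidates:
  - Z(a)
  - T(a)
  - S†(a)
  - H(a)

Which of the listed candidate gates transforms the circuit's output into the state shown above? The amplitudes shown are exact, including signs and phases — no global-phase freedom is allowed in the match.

The unique candidate consistent with the amplitudes is Z(a).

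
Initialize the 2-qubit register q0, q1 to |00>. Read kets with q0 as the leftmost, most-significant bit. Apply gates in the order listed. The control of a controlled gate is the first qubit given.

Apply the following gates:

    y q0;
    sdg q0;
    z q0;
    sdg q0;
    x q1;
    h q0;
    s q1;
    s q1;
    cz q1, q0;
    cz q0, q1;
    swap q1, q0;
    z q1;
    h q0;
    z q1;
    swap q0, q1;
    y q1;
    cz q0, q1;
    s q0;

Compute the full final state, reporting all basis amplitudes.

The resulting statevector has amplitude 1/2 on |00>, 1/2 on |01>, -I/2 on |10>, I/2 on |11>.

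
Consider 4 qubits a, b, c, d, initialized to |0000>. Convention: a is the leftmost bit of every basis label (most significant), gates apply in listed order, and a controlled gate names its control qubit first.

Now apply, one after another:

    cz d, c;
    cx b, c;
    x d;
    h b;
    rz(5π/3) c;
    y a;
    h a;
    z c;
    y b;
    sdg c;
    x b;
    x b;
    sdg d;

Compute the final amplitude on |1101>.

The amplitude on |1101> is exp(2*I*pi/3)/2. Key observation: steps 11-12 multiply out to the identity, so the circuit reduces to the remaining gates.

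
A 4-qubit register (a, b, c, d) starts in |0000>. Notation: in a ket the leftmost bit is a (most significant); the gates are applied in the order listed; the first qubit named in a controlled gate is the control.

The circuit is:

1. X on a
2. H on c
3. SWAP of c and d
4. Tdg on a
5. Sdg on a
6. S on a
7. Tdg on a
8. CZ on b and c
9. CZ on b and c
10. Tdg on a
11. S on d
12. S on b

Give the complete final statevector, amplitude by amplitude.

The final amplitudes are -sqrt(2)*exp(I*pi/4)/2 on |1000>, -sqrt(2)*exp(3*I*pi/4)/2 on |1001>, and 0 on every other basis state.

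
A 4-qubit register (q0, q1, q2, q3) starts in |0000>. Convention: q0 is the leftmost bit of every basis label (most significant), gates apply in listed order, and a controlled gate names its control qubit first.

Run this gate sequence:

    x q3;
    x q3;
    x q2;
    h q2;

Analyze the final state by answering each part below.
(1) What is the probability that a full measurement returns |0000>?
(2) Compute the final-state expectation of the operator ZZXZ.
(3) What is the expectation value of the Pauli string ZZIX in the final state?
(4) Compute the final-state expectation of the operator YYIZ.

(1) The probability of measuring |0000> is 1/2. Key observation: steps 1-2 multiply out to the identity, so the circuit reduces to the remaining gates.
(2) The observable ZZXZ averages to -1.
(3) The expectation value of ZZIX is 0.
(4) The observable YYIZ averages to 0.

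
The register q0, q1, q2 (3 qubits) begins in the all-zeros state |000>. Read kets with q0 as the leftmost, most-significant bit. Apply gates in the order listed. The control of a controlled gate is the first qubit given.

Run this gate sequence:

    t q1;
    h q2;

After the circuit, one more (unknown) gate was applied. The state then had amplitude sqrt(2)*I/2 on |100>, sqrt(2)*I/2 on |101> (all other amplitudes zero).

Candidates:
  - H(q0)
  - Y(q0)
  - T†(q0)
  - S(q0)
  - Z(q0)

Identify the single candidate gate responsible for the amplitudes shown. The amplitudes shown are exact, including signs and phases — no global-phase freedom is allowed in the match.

The applied gate was Y(q0).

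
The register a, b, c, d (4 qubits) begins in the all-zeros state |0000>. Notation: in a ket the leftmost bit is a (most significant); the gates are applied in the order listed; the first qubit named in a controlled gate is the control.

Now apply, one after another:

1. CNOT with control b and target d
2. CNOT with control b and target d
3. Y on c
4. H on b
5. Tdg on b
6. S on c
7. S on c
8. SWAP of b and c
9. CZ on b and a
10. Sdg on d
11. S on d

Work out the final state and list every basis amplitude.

The final amplitudes are -sqrt(2)*I/2 on |0100>, -sqrt(2)*exp(I*pi/4)/2 on |0110>, and 0 on every other basis state. Key observation: the block from step 1 through step 2 cancels to the identity and can be dropped.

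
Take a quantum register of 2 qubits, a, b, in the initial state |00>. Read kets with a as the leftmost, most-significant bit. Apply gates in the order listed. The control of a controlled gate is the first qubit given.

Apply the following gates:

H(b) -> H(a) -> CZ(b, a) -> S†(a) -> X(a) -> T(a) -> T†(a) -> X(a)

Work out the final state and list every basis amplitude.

The final amplitudes are 1/2 on |00>, 1/2 on |01>, -I/2 on |10>, I/2 on |11>.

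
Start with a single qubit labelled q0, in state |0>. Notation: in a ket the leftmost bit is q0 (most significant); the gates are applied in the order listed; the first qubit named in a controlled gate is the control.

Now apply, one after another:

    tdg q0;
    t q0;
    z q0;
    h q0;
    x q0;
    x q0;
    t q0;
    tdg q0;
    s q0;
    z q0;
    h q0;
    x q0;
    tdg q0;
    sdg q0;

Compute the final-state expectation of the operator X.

The observable X averages to -sqrt(2)/2.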